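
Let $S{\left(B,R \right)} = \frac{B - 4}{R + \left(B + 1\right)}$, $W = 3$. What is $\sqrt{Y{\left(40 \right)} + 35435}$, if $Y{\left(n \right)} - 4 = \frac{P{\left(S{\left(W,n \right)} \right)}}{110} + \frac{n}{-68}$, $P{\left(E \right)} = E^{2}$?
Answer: $\frac{\sqrt{239917990977390}}{82280} \approx 188.25$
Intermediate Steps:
$S{\left(B,R \right)} = \frac{-4 + B}{1 + B + R}$ ($S{\left(B,R \right)} = \frac{-4 + B}{R + \left(1 + B\right)} = \frac{-4 + B}{1 + B + R}$)
$Y{\left(n \right)} = 4 - \frac{n}{68} + \frac{1}{110 \left(4 + n\right)^{2}}$ ($Y{\left(n \right)} = 4 + \left(\frac{\left(\frac{-4 + 3}{1 + 3 + n}\right)^{2}}{110} + \frac{n}{-68}\right) = 4 + \left(\left(\frac{1}{4 + n} \left(-1\right)\right)^{2} \cdot \frac{1}{110} + n \left(- \frac{1}{68}\right)\right) = 4 - \left(\frac{n}{68} - \left(- \frac{1}{4 + n}\right)^{2} \cdot \frac{1}{110}\right) = 4 - \left(\frac{n}{68} - \frac{1}{\left(4 + n\right)^{2}} \cdot \frac{1}{110}\right) = 4 - \left(- \frac{1}{110 \left(4 + n\right)^{2}} + \frac{n}{68}\right) = 4 - \frac{n}{68} + \frac{1}{110 \left(4 + n\right)^{2}}$)
$\sqrt{Y{\left(40 \right)} + 35435} = \sqrt{\left(4 - \frac{10}{17} + \frac{1}{110 \left(4 + 40\right)^{2}}\right) + 35435} = \sqrt{\left(4 - \frac{10}{17} + \frac{1}{110 \cdot 1936}\right) + 35435} = \sqrt{\left(4 - \frac{10}{17} + \frac{1}{110} \cdot \frac{1}{1936}\right) + 35435} = \sqrt{\left(4 - \frac{10}{17} + \frac{1}{212960}\right) + 35435} = \sqrt{\frac{12351697}{3620320} + 35435} = \sqrt{\frac{128298390897}{3620320}} = \frac{\sqrt{239917990977390}}{82280}$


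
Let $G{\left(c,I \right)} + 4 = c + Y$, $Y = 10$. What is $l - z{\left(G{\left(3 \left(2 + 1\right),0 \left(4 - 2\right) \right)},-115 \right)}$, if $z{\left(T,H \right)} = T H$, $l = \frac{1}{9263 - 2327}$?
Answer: $\frac{11964601}{6936} \approx 1725.0$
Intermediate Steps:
$l = \frac{1}{6936}$ ($l = \frac{1}{9263 - 2327} = \frac{1}{6936} \approx 0.00014418$)
$G{\left(c,I \right)} = 6 + c$ ($G{\left(c,I \right)} = -4 + \left(c + 10\right) = -4 + \left(10 + c\right) = 6 + c$)
$z{\left(T,H \right)} = H T$
$l - z{\left(G{\left(3 \left(2 + 1\right),0 \left(4 - 2\right) \right)},-115 \right)} = \frac{1}{6936} - - 115 \left(6 + 3 \left(2 + 1\right)\right) = \frac{1}{6936} - - 115 \left(6 + 3 \cdot 3\right) = \frac{1}{6936} - - 115 \left(6 + 9\right) = \frac{1}{6936} - \left(-115\right) 15 = \frac{1}{6936} - -1725 = \frac{1}{6936} + 1725 = \frac{11964601}{6936}$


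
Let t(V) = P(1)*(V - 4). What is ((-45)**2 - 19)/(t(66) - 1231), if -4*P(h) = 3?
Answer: -4012/2555 ≈ -1.5703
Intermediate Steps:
P(h) = -3/4 (P(h) = -1/4*3 = -3/4)
t(V) = 3 - 3*V/4 (t(V) = -3*(V - 4)/4 = -3*(-4 + V)/4 = 3 - 3*V/4)
((-45)**2 - 19)/(t(66) - 1231) = ((-45)**2 - 19)/((3 - 3/4*66) - 1231) = (2025 - 19)/((3 - 99/2) - 1231) = 2006/(-93/2 - 1231) = 2006/(-2555/2) = 2006*(-2/2555) = -4012/2555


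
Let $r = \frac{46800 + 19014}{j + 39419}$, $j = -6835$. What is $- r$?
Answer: $- \frac{32907}{16292} \approx -2.0198$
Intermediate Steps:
$r = \frac{32907}{16292}$ ($r = \frac{46800 + 19014}{-6835 + 39419} = \frac{65814}{32584} = 65814 \cdot \frac{1}{32584} = \frac{32907}{16292} \approx 2.0198$)
$- r = \left(-1\right) \frac{32907}{16292} = - \frac{32907}{16292}$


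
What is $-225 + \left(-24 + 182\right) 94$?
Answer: $14627$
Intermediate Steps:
$-225 + \left(-24 + 182\right) 94 = -225 + 158 \cdot 94 = -225 + 14852 = 14627$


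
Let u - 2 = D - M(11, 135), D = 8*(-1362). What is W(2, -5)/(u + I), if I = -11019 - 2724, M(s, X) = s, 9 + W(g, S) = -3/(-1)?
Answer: 1/4108 ≈ 0.00024343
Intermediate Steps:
W(g, S) = -6 (W(g, S) = -9 - 3/(-1) = -9 - 3*(-1) = -9 + 3 = -6)
D = -10896
I = -13743
u = -10905 (u = 2 + (-10896 - 1*11) = 2 + (-10896 - 11) = 2 - 10907 = -10905)
W(2, -5)/(u + I) = -6/(-10905 - 13743) = -6/(-24648) = -1/24648*(-6) = 1/4108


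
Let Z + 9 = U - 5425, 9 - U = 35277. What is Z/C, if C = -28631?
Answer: 40702/28631 ≈ 1.4216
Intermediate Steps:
U = -35268 (U = 9 - 1*35277 = 9 - 35277 = -35268)
Z = -40702 (Z = -9 + (-35268 - 5425) = -9 - 40693 = -40702)
Z/C = -40702/(-28631) = -40702*(-1/28631) = 40702/28631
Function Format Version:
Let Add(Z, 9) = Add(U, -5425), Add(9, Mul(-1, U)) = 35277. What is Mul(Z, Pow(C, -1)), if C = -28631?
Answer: Rational(40702, 28631) ≈ 1.4216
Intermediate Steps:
U = -35268 (U = Add(9, Mul(-1, 35277)) = Add(9, -35277) = -35268)
Z = -40702 (Z = Add(-9, Add(-35268, -5425)) = Add(-9, -40693) = -40702)
Mul(Z, Pow(C, -1)) = Mul(-40702, Pow(-28631, -1)) = Mul(-40702, Rational(-1, 28631)) = Rational(40702, 28631)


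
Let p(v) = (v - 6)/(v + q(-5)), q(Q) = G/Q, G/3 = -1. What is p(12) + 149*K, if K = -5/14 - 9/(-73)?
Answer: -105373/3066 ≈ -34.368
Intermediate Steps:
G = -3 (G = 3*(-1) = -3)
q(Q) = -3/Q
K = -239/1022 (K = -5*1/14 - 9*(-1/73) = -5/14 + 9/73 = -239/1022 ≈ -0.23386)
p(v) = (-6 + v)/(3/5 + v) (p(v) = (v - 6)/(v - 3/(-5)) = (-6 + v)/(v - 3*(-1/5)) = (-6 + v)/(v + 3/5) = (-6 + v)/(3/5 + v))
p(12) + 149*K = 5*(-6 + 12)/(3 + 5*12) + 149*(-239/1022) = 5*6/(3 + 60) - 35611/1022 = 5*6/63 - 35611/1022 = 5*(1/63)*6 - 35611/1022 = 10/21 - 35611/1022 = -105373/3066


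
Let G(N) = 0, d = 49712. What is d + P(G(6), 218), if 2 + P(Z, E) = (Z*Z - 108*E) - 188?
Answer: 25978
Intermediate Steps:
P(Z, E) = -190 + Z² - 108*E (P(Z, E) = -2 + ((Z*Z - 108*E) - 188) = -2 + ((Z² - 108*E) - 188) = -2 + (-188 + Z² - 108*E) = -190 + Z² - 108*E)
d + P(G(6), 218) = 49712 + (-190 + 0² - 108*218) = 49712 + (-190 + 0 - 23544) = 49712 - 23734 = 25978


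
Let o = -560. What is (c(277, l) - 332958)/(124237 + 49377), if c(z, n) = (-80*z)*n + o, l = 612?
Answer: -6947719/86807 ≈ -80.036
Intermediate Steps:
c(z, n) = -560 - 80*n*z (c(z, n) = (-80*z)*n - 560 = -80*n*z - 560 = -560 - 80*n*z)
(c(277, l) - 332958)/(124237 + 49377) = ((-560 - 80*612*277) - 332958)/(124237 + 49377) = ((-560 - 13561920) - 332958)/173614 = (-13562480 - 332958)*(1/173614) = -13895438*1/173614 = -6947719/86807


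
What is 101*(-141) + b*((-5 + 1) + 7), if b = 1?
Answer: -14238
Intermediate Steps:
101*(-141) + b*((-5 + 1) + 7) = 101*(-141) + 1*((-5 + 1) + 7) = -14241 + 1*(-4 + 7) = -14241 + 1*3 = -14241 + 3 = -14238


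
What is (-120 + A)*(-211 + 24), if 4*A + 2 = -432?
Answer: 85459/2 ≈ 42730.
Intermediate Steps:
A = -217/2 (A = -½ + (¼)*(-432) = -½ - 108 = -217/2 ≈ -108.50)
(-120 + A)*(-211 + 24) = (-120 - 217/2)*(-211 + 24) = -457/2*(-187) = 85459/2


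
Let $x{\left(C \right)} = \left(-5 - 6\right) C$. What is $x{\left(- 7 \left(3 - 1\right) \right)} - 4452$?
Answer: $-4298$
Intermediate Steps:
$x{\left(C \right)} = - 11 C$ ($x{\left(C \right)} = \left(-5 - 6\right) C = - 11 C$)
$x{\left(- 7 \left(3 - 1\right) \right)} - 4452 = - 11 \left(- 7 \left(3 - 1\right)\right) - 4452 = - 11 \left(\left(-7\right) 2\right) - 4452 = \left(-11\right) \left(-14\right) - 4452 = 154 - 4452 = -4298$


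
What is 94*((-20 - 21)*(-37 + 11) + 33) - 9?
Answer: 103297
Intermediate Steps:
94*((-20 - 21)*(-37 + 11) + 33) - 9 = 94*(-41*(-26) + 33) - 9 = 94*(1066 + 33) - 9 = 94*1099 - 9 = 103306 - 9 = 103297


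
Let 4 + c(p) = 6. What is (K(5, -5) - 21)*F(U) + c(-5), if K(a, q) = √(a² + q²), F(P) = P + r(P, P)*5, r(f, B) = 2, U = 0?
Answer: -208 + 50*√2 ≈ -137.29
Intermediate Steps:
c(p) = 2 (c(p) = -4 + 6 = 2)
F(P) = 10 + P (F(P) = P + 2*5 = P + 10 = 10 + P)
(K(5, -5) - 21)*F(U) + c(-5) = (√(5² + (-5)²) - 21)*(10 + 0) + 2 = (√(25 + 25) - 21)*10 + 2 = (√50 - 21)*10 + 2 = (5*√2 - 21)*10 + 2 = (-21 + 5*√2)*10 + 2 = (-210 + 50*√2) + 2 = -208 + 50*√2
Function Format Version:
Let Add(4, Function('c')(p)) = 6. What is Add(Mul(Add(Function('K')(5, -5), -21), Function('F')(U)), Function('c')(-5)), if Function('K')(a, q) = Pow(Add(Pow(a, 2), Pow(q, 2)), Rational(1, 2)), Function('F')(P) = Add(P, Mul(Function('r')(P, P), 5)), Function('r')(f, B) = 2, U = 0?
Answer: Add(-208, Mul(50, Pow(2, Rational(1, 2)))) ≈ -137.29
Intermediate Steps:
Function('c')(p) = 2 (Function('c')(p) = Add(-4, 6) = 2)
Function('F')(P) = Add(10, P) (Function('F')(P) = Add(P, Mul(2, 5)) = Add(P, 10) = Add(10, P))
Add(Mul(Add(Function('K')(5, -5), -21), Function('F')(U)), Function('c')(-5)) = Add(Mul(Add(Pow(Add(Pow(5, 2), Pow(-5, 2)), Rational(1, 2)), -21), Add(10, 0)), 2) = Add(Mul(Add(Pow(Add(25, 25), Rational(1, 2)), -21), 10), 2) = Add(Mul(Add(Pow(50, Rational(1, 2)), -21), 10), 2) = Add(Mul(Add(Mul(5, Pow(2, Rational(1, 2))), -21), 10), 2) = Add(Mul(Add(-21, Mul(5, Pow(2, Rational(1, 2)))), 10), 2) = Add(Add(-210, Mul(50, Pow(2, Rational(1, 2)))), 2) = Add(-208, Mul(50, Pow(2, Rational(1, 2))))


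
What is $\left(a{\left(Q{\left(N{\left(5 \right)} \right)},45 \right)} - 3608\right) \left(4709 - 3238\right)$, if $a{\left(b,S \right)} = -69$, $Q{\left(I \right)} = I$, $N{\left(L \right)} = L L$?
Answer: $-5408867$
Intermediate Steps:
$N{\left(L \right)} = L^{2}$
$\left(a{\left(Q{\left(N{\left(5 \right)} \right)},45 \right)} - 3608\right) \left(4709 - 3238\right) = \left(-69 - 3608\right) \left(4709 - 3238\right) = \left(-3677\right) 1471 = -5408867$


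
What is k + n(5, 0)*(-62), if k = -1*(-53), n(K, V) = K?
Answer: -257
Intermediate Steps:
k = 53
k + n(5, 0)*(-62) = 53 + 5*(-62) = 53 - 310 = -257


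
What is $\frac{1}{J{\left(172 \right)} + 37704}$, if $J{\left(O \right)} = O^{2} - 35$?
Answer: $\frac{1}{67253} \approx 1.4869 \cdot 10^{-5}$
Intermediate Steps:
$J{\left(O \right)} = -35 + O^{2}$
$\frac{1}{J{\left(172 \right)} + 37704} = \frac{1}{\left(-35 + 172^{2}\right) + 37704} = \frac{1}{\left(-35 + 29584\right) + 37704} = \frac{1}{29549 + 37704} = \frac{1}{67253}$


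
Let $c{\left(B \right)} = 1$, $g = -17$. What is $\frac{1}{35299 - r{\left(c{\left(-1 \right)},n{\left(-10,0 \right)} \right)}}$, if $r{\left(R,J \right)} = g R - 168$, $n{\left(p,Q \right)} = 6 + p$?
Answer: $\frac{1}{35484} \approx 2.8182 \cdot 10^{-5}$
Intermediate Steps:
$r{\left(R,J \right)} = -168 - 17 R$ ($r{\left(R,J \right)} = - 17 R - 168 = -168 - 17 R$)
$\frac{1}{35299 - r{\left(c{\left(-1 \right)},n{\left(-10,0 \right)} \right)}} = \frac{1}{35299 - \left(-168 - 17\right)} = \frac{1}{35299 - -185} = \frac{1}{35299 + 185} = \frac{1}{35484}$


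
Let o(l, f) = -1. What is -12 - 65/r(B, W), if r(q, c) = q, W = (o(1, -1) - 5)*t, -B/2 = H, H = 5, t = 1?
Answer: -11/2 ≈ -5.5000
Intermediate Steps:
B = -10 (B = -2*5 = -10)
W = -6 (W = (-1 - 5)*1 = -6*1 = -6)
-12 - 65/r(B, W) = -12 - 65/(-10) = -12 - 65*(-1)/10 = -12 - 5*(-13/10) = -12 + 13/2 = -11/2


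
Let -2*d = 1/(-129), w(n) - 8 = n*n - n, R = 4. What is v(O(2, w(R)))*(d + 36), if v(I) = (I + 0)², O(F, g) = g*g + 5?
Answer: 507876075/86 ≈ 5.9055e+6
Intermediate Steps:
w(n) = 8 + n² - n (w(n) = 8 + (n*n - n) = 8 + (n² - n) = 8 + n² - n)
d = 1/258 (d = -½/(-129) = -½*(-1/129) = 1/258 ≈ 0.0038760)
O(F, g) = 5 + g² (O(F, g) = g² + 5 = 5 + g²)
v(I) = I²
v(O(2, w(R)))*(d + 36) = (5 + (8 + 4² - 1*4)²)²*(1/258 + 36) = (5 + (8 + 16 - 4)²)²*(9289/258) = (5 + 20²)²*(9289/258) = (5 + 400)²*(9289/258) = 405²*(9289/258) = 164025*(9289/258) = 507876075/86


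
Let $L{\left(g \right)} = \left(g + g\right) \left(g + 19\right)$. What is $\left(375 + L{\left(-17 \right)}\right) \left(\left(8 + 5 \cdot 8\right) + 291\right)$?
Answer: $104073$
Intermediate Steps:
$L{\left(g \right)} = 2 g \left(19 + g\right)$
$\left(375 + L{\left(-17 \right)}\right) \left(\left(8 + 5 \cdot 8\right) + 291\right) = \left(375 + 2 \left(-17\right) \left(19 - 17\right)\right) \left(\left(8 + 5 \cdot 8\right) + 291\right) = \left(375 + 2 \left(-17\right) 2\right) \left(\left(8 + 40\right) + 291\right) = \left(375 - 68\right) \left(48 + 291\right) = 307 \cdot 339 = 104073$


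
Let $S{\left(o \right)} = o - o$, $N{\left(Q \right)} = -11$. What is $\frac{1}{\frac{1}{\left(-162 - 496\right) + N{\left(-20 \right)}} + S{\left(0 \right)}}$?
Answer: $-669$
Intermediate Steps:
$S{\left(o \right)} = 0$
$\frac{1}{\frac{1}{\left(-162 - 496\right) + N{\left(-20 \right)}} + S{\left(0 \right)}} = \frac{1}{\frac{1}{\left(-162 - 496\right) - 11} + 0} = \frac{1}{\frac{1}{-658 - 11} + 0} = \frac{1}{\frac{1}{-669} + 0} = \frac{1}{- \frac{1}{669} + 0} = \frac{1}{- \frac{1}{669}} = -669$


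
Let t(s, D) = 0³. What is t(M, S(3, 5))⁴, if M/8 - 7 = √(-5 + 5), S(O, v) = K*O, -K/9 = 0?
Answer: 0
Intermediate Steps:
K = 0 (K = -9*0 = 0)
S(O, v) = 0 (S(O, v) = 0*O = 0)
M = 56 (M = 56 + 8*√(-5 + 5) = 56 + 8*√0 = 56 + 8*0 = 56 + 0 = 56)
t(s, D) = 0
t(M, S(3, 5))⁴ = 0⁴ = 0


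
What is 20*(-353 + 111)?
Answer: -4840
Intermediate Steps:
20*(-353 + 111) = 20*(-242) = -4840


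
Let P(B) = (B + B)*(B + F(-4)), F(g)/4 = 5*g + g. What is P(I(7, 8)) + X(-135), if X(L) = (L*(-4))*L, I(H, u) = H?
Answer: -74146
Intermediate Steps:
F(g) = 24*g (F(g) = 4*(5*g + g) = 4*(6*g) = 24*g)
X(L) = -4*L**2 (X(L) = (-4*L)*L = -4*L**2)
P(B) = 2*B*(-96 + B) (P(B) = (B + B)*(B + 24*(-4)) = (2*B)*(B - 96) = (2*B)*(-96 + B) = 2*B*(-96 + B))
P(I(7, 8)) + X(-135) = 2*7*(-96 + 7) - 4*(-135)**2 = 2*7*(-89) - 4*18225 = -1246 - 72900 = -74146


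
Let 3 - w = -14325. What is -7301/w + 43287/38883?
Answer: 112110451/185705208 ≈ 0.60370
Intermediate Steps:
w = 14328 (w = 3 - 1*(-14325) = 3 + 14325 = 14328)
-7301/w + 43287/38883 = -7301/14328 + 43287/38883 = -7301*1/14328 + 43287*(1/38883) = -7301/14328 + 14429/12961 = 112110451/185705208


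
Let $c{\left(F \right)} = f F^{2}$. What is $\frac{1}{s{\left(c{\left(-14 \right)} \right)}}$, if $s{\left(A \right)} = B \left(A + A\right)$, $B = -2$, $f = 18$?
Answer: $- \frac{1}{14112} \approx -7.0862 \cdot 10^{-5}$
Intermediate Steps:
$c{\left(F \right)} = 18 F^{2}$
$s{\left(A \right)} = - 4 A$ ($s{\left(A \right)} = - 2 \left(A + A\right) = - 2 \cdot 2 A = - 4 A$)
$\frac{1}{s{\left(c{\left(-14 \right)} \right)}} = \frac{1}{\left(-4\right) 18 \left(-14\right)^{2}} = \frac{1}{\left(-4\right) 18 \cdot 196} = \frac{1}{\left(-4\right) 3528} = \frac{1}{-14112} = - \frac{1}{14112}$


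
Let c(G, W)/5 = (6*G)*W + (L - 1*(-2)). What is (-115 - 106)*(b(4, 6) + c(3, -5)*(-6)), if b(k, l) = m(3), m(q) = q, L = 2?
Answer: -570843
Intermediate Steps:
b(k, l) = 3
c(G, W) = 20 + 30*G*W (c(G, W) = 5*((6*G)*W + (2 - 1*(-2))) = 5*(6*G*W + (2 + 2)) = 5*(6*G*W + 4) = 5*(4 + 6*G*W) = 20 + 30*G*W)
(-115 - 106)*(b(4, 6) + c(3, -5)*(-6)) = (-115 - 106)*(3 + (20 + 30*3*(-5))*(-6)) = -221*(3 + (20 - 450)*(-6)) = -221*(3 - 430*(-6)) = -221*(3 + 2580) = -221*2583 = -570843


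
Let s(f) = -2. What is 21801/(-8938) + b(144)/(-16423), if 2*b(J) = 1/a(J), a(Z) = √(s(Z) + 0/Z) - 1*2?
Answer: -537054500/220183161 + I*√2/197076 ≈ -2.4391 + 7.176e-6*I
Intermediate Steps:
a(Z) = -2 + I*√2 (a(Z) = √(-2 + 0/Z) - 1*2 = √(-2 + 0) - 2 = √(-2) - 2 = I*√2 - 2 = -2 + I*√2)
b(J) = 1/(2*(-2 + I*√2))
21801/(-8938) + b(144)/(-16423) = 21801/(-8938) + (-⅙ - I*√2/12)/(-16423) = 21801*(-1/8938) + (-⅙ - I*√2/12)*(-1/16423) = -21801/8938 + (1/98538 + I*√2/197076) = -537054500/220183161 + I*√2/197076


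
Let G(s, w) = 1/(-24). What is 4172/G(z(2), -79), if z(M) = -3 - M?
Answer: -100128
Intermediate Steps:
G(s, w) = -1/24
4172/G(z(2), -79) = 4172/(-1/24) = 4172*(-24) = -100128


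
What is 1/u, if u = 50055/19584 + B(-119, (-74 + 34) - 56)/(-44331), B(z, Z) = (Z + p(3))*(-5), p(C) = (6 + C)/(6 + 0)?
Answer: 13780608/35075155 ≈ 0.39289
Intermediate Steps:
p(C) = 1 + C/6 (p(C) = (6 + C)/6 = (6 + C)*(1/6) = 1 + C/6)
B(z, Z) = -15/2 - 5*Z (B(z, Z) = (Z + (1 + (1/6)*3))*(-5) = (Z + (1 + 1/2))*(-5) = (Z + 3/2)*(-5) = (3/2 + Z)*(-5) = -15/2 - 5*Z)
u = 35075155/13780608 (u = 50055/19584 + (-15/2 - 5*((-74 + 34) - 56))/(-44331) = 50055*(1/19584) + (-15/2 - 5*(-40 - 56))*(-1/44331) = 16685/6528 + (-15/2 - 5*(-96))*(-1/44331) = 16685/6528 + (-15/2 + 480)*(-1/44331) = 16685/6528 + (945/2)*(-1/44331) = 16685/6528 - 45/4222 = 35075155/13780608 ≈ 2.5453)
1/u = 1/(35075155/13780608) = 13780608/35075155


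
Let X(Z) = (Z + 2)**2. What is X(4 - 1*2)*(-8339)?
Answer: -133424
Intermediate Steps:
X(Z) = (2 + Z)**2
X(4 - 1*2)*(-8339) = (2 + (4 - 1*2))**2*(-8339) = (2 + (4 - 2))**2*(-8339) = (2 + 2)**2*(-8339) = 4**2*(-8339) = 16*(-8339) = -133424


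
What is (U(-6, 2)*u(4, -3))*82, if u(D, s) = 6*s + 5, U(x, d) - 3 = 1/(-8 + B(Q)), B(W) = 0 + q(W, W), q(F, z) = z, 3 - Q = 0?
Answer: -14924/5 ≈ -2984.8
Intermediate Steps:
Q = 3 (Q = 3 - 1*0 = 3 + 0 = 3)
B(W) = W (B(W) = 0 + W = W)
U(x, d) = 14/5 (U(x, d) = 3 + 1/(-8 + 3) = 3 + 1/(-5) = 3 - 1/5 = 14/5)
u(D, s) = 5 + 6*s
(U(-6, 2)*u(4, -3))*82 = (14*(5 + 6*(-3))/5)*82 = (14*(5 - 18)/5)*82 = ((14/5)*(-13))*82 = -182/5*82 = -14924/5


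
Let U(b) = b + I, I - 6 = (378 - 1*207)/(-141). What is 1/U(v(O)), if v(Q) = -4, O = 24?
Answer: 47/37 ≈ 1.2703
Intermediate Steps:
I = 225/47 (I = 6 + (378 - 1*207)/(-141) = 6 + (378 - 207)*(-1/141) = 6 + 171*(-1/141) = 6 - 57/47 = 225/47 ≈ 4.7872)
U(b) = 225/47 + b (U(b) = b + 225/47 = 225/47 + b)
1/U(v(O)) = 1/(225/47 - 4) = 1/(37/47) = 47/37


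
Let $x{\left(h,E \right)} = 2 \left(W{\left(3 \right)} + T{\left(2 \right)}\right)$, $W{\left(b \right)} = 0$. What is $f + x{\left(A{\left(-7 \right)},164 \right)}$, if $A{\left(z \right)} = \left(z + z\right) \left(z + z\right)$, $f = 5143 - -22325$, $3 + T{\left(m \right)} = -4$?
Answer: $27454$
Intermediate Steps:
$T{\left(m \right)} = -7$ ($T{\left(m \right)} = -3 - 4 = -7$)
$f = 27468$ ($f = 5143 + 22325 = 27468$)
$A{\left(z \right)} = 4 z^{2}$ ($A{\left(z \right)} = 2 z 2 z = 4 z^{2}$)
$x{\left(h,E \right)} = -14$ ($x{\left(h,E \right)} = 2 \left(0 - 7\right) = 2 \left(-7\right) = -14$)
$f + x{\left(A{\left(-7 \right)},164 \right)} = 27468 - 14 = 27454$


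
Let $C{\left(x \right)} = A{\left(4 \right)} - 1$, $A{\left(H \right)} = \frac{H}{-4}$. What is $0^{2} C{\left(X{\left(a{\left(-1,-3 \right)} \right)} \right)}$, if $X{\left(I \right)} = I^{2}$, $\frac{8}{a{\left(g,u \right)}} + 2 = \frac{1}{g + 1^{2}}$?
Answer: $0$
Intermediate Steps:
$A{\left(H \right)} = - \frac{H}{4}$ ($A{\left(H \right)} = H \left(- \frac{1}{4}\right) = - \frac{H}{4}$)
$a{\left(g,u \right)} = \frac{8}{-2 + \frac{1}{1 + g}}$ ($a{\left(g,u \right)} = \frac{8}{-2 + \frac{1}{g + 1^{2}}} = \frac{8}{-2 + \frac{1}{g + 1}} = \frac{8}{-2 + \frac{1}{1 + g}}$)
$C{\left(x \right)} = -2$ ($C{\left(x \right)} = \left(- \frac{1}{4}\right) 4 - 1 = -1 - 1 = -2$)
$0^{2} C{\left(X{\left(a{\left(-1,-3 \right)} \right)} \right)} = 0^{2} \left(-2\right) = 0 \left(-2\right) = 0$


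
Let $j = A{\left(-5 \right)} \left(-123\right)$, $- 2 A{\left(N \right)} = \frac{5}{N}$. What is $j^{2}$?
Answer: $\frac{15129}{4} \approx 3782.3$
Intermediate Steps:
$A{\left(N \right)} = - \frac{5}{2 N}$ ($A{\left(N \right)} = - \frac{5 \frac{1}{N}}{2} = - \frac{5}{2 N}$)
$j = - \frac{123}{2}$ ($j = - \frac{5}{2 \left(-5\right)} \left(-123\right) = \left(- \frac{5}{2}\right) \left(- \frac{1}{5}\right) \left(-123\right) = \frac{1}{2} \left(-123\right) = - \frac{123}{2} \approx -61.5$)
$j^{2} = \left(- \frac{123}{2}\right)^{2} = \frac{15129}{4}$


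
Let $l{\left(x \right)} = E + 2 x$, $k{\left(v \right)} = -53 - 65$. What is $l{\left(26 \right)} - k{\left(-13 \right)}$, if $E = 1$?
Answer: $171$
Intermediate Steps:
$k{\left(v \right)} = -118$ ($k{\left(v \right)} = -53 - 65 = -118$)
$l{\left(x \right)} = 1 + 2 x$
$l{\left(26 \right)} - k{\left(-13 \right)} = \left(1 + 2 \cdot 26\right) - -118 = \left(1 + 52\right) + 118 = 53 + 118 = 171$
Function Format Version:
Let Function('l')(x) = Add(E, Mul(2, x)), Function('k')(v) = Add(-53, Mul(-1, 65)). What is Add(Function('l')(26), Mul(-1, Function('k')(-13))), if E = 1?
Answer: 171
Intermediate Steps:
Function('k')(v) = -118 (Function('k')(v) = Add(-53, -65) = -118)
Function('l')(x) = Add(1, Mul(2, x))
Add(Function('l')(26), Mul(-1, Function('k')(-13))) = Add(Add(1, Mul(2, 26)), Mul(-1, -118)) = Add(Add(1, 52), 118) = Add(53, 118) = 171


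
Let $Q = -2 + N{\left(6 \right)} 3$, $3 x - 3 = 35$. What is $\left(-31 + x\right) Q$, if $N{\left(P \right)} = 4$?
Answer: $- \frac{550}{3} \approx -183.33$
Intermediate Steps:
$x = \frac{38}{3}$ ($x = 1 + \frac{1}{3} \cdot 35 = 1 + \frac{35}{3} = \frac{38}{3} \approx 12.667$)
$Q = 10$ ($Q = -2 + 4 \cdot 3 = -2 + 12 = 10$)
$\left(-31 + x\right) Q = \left(-31 + \frac{38}{3}\right) 10 = \left(- \frac{55}{3}\right) 10 = - \frac{550}{3}$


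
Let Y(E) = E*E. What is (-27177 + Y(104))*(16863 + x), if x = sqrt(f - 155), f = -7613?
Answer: -275895543 - 32722*I*sqrt(1942) ≈ -2.759e+8 - 1.442e+6*I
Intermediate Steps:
x = 2*I*sqrt(1942) (x = sqrt(-7613 - 155) = sqrt(-7768) = 2*I*sqrt(1942) ≈ 88.136*I)
Y(E) = E**2
(-27177 + Y(104))*(16863 + x) = (-27177 + 104**2)*(16863 + 2*I*sqrt(1942)) = (-27177 + 10816)*(16863 + 2*I*sqrt(1942)) = -16361*(16863 + 2*I*sqrt(1942)) = -275895543 - 32722*I*sqrt(1942)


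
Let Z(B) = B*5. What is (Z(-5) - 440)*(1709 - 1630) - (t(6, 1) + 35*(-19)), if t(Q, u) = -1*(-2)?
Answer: -36072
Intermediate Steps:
t(Q, u) = 2
Z(B) = 5*B
(Z(-5) - 440)*(1709 - 1630) - (t(6, 1) + 35*(-19)) = (5*(-5) - 440)*(1709 - 1630) - (2 + 35*(-19)) = (-25 - 440)*79 - (2 - 665) = -465*79 - 1*(-663) = -36735 + 663 = -36072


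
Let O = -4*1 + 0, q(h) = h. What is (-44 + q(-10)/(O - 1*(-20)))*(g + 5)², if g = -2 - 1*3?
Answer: 0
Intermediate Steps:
g = -5 (g = -2 - 3 = -5)
O = -4 (O = -4 + 0 = -4)
(-44 + q(-10)/(O - 1*(-20)))*(g + 5)² = (-44 - 10/(-4 - 1*(-20)))*(-5 + 5)² = (-44 - 10/(-4 + 20))*0² = (-44 - 10/16)*0 = (-44 - 10*1/16)*0 = (-44 - 5/8)*0 = -357/8*0 = 0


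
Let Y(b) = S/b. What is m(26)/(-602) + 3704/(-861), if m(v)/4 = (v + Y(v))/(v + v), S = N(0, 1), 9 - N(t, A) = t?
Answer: -15393161/3575364 ≈ -4.3053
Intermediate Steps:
N(t, A) = 9 - t
S = 9 (S = 9 - 1*0 = 9 + 0 = 9)
Y(b) = 9/b
m(v) = 2*(v + 9/v)/v (m(v) = 4*((v + 9/v)/(v + v)) = 4*((v + 9/v)/((2*v))) = 4*((v + 9/v)*(1/(2*v))) = 4*((v + 9/v)/(2*v)) = 2*(v + 9/v)/v)
m(26)/(-602) + 3704/(-861) = (2 + 18/26**2)/(-602) + 3704/(-861) = (2 + 18*(1/676))*(-1/602) + 3704*(-1/861) = (2 + 9/338)*(-1/602) - 3704/861 = (685/338)*(-1/602) - 3704/861 = -685/203476 - 3704/861 = -15393161/3575364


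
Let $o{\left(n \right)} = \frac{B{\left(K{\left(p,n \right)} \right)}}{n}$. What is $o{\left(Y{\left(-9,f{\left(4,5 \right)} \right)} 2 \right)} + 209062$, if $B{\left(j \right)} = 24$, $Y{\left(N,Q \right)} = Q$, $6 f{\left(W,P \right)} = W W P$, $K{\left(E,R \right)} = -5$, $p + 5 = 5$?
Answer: $\frac{2090629}{10} \approx 2.0906 \cdot 10^{5}$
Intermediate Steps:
$p = 0$ ($p = -5 + 5 = 0$)
$f{\left(W,P \right)} = \frac{P W^{2}}{6}$ ($f{\left(W,P \right)} = \frac{W W P}{6} = \frac{W^{2} P}{6} = \frac{P W^{2}}{6}$)
$o{\left(n \right)} = \frac{24}{n}$
$o{\left(Y{\left(-9,f{\left(4,5 \right)} \right)} 2 \right)} + 209062 = \frac{24}{\frac{1}{6} \cdot 5 \cdot 4^{2} \cdot 2} + 209062 = \frac{24}{\frac{1}{6} \cdot 5 \cdot 16 \cdot 2} + 209062 = \frac{24}{\frac{40}{3} \cdot 2} + 209062 = \frac{24}{\frac{80}{3}} + 209062 = 24 \cdot \frac{3}{80} + 209062 = \frac{9}{10} + 209062 = \frac{2090629}{10}$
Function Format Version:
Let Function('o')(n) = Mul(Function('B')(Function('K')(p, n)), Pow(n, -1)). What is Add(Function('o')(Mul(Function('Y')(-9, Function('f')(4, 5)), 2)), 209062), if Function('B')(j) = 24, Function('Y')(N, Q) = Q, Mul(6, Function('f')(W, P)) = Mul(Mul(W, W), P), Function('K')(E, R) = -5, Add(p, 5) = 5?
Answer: Rational(2090629, 10) ≈ 2.0906e+5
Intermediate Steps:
p = 0 (p = Add(-5, 5) = 0)
Function('f')(W, P) = Mul(Rational(1, 6), P, Pow(W, 2)) (Function('f')(W, P) = Mul(Rational(1, 6), Mul(Mul(W, W), P)) = Mul(Rational(1, 6), Mul(Pow(W, 2), P)) = Mul(Rational(1, 6), Mul(P, Pow(W, 2))) = Mul(Rational(1, 6), P, Pow(W, 2)))
Function('o')(n) = Mul(24, Pow(n, -1))
Add(Function('o')(Mul(Function('Y')(-9, Function('f')(4, 5)), 2)), 209062) = Add(Mul(24, Pow(Mul(Mul(Rational(1, 6), 5, Pow(4, 2)), 2), -1)), 209062) = Add(Mul(24, Pow(Mul(Mul(Rational(1, 6), 5, 16), 2), -1)), 209062) = Add(Mul(24, Pow(Mul(Rational(40, 3), 2), -1)), 209062) = Add(Mul(24, Pow(Rational(80, 3), -1)), 209062) = Add(Mul(24, Rational(3, 80)), 209062) = Add(Rational(9, 10), 209062) = Rational(2090629, 10)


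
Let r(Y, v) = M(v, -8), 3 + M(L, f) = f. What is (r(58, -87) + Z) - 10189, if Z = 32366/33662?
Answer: -171660017/16831 ≈ -10199.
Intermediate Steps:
M(L, f) = -3 + f
r(Y, v) = -11 (r(Y, v) = -3 - 8 = -11)
Z = 16183/16831 (Z = 32366*(1/33662) = 16183/16831 ≈ 0.96150)
(r(58, -87) + Z) - 10189 = (-11 + 16183/16831) - 10189 = -168958/16831 - 10189 = -171660017/16831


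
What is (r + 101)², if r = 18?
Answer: 14161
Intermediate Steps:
(r + 101)² = (18 + 101)² = 119² = 14161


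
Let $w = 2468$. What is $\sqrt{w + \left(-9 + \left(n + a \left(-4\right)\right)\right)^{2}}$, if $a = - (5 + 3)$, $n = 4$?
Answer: $\sqrt{3197} \approx 56.542$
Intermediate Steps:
$a = -8$ ($a = \left(-1\right) 8 = -8$)
$\sqrt{w + \left(-9 + \left(n + a \left(-4\right)\right)\right)^{2}} = \sqrt{2468 + \left(-9 + \left(4 - -32\right)\right)^{2}} = \sqrt{2468 + \left(-9 + \left(4 + 32\right)\right)^{2}} = \sqrt{2468 + \left(-9 + 36\right)^{2}} = \sqrt{2468 + 27^{2}} = \sqrt{2468 + 729} = \sqrt{3197}$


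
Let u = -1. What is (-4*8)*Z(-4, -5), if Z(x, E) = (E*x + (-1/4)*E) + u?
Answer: -648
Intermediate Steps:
Z(x, E) = -1 - E/4 + E*x (Z(x, E) = (E*x + (-1/4)*E) - 1 = (E*x + (-1*¼)*E) - 1 = (E*x - E/4) - 1 = (-E/4 + E*x) - 1 = -1 - E/4 + E*x)
(-4*8)*Z(-4, -5) = (-4*8)*(-1 - ¼*(-5) - 5*(-4)) = -32*(-1 + 5/4 + 20) = -32*81/4 = -648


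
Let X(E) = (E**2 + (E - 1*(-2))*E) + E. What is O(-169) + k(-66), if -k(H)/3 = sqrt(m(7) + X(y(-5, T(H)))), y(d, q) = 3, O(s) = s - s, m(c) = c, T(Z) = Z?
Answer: -3*sqrt(34) ≈ -17.493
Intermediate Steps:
O(s) = 0
X(E) = E + E**2 + E*(2 + E) (X(E) = (E**2 + (E + 2)*E) + E = (E**2 + (2 + E)*E) + E = (E**2 + E*(2 + E)) + E = E + E**2 + E*(2 + E))
k(H) = -3*sqrt(34) (k(H) = -3*sqrt(7 + 3*(3 + 2*3)) = -3*sqrt(7 + 3*(3 + 6)) = -3*sqrt(7 + 3*9) = -3*sqrt(7 + 27) = -3*sqrt(34))
O(-169) + k(-66) = 0 - 3*sqrt(34) = -3*sqrt(34)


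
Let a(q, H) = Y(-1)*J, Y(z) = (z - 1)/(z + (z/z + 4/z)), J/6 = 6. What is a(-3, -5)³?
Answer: 5832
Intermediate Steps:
J = 36 (J = 6*6 = 36)
Y(z) = (-1 + z)/(1 + z + 4/z) (Y(z) = (-1 + z)/(z + (1 + 4/z)) = (-1 + z)/(1 + z + 4/z))
a(q, H) = 18 (a(q, H) = -(-1 - 1)/(4 - 1 + (-1)²)*36 = -1*(-2)/(4 - 1 + 1)*36 = -1*(-2)/4*36 = -1*¼*(-2)*36 = (½)*36 = 18)
a(-3, -5)³ = 18³ = 5832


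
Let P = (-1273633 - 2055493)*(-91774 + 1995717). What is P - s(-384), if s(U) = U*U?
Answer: -6338466291274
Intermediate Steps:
s(U) = U**2
P = -6338466143818 (P = -3329126*1903943 = -6338466143818)
P - s(-384) = -6338466143818 - 1*(-384)**2 = -6338466143818 - 1*147456 = -6338466143818 - 147456 = -6338466291274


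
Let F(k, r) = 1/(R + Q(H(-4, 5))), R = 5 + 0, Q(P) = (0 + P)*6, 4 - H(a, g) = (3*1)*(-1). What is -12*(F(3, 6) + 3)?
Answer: -1704/47 ≈ -36.255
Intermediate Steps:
H(a, g) = 7 (H(a, g) = 4 - 3*1*(-1) = 4 - 3*(-1) = 4 - 1*(-3) = 4 + 3 = 7)
Q(P) = 6*P (Q(P) = P*6 = 6*P)
R = 5
F(k, r) = 1/47 (F(k, r) = 1/(5 + 6*7) = 1/(5 + 42) = 1/47)
-12*(F(3, 6) + 3) = -12*(1/47 + 3) = -12*142/47 = -1704/47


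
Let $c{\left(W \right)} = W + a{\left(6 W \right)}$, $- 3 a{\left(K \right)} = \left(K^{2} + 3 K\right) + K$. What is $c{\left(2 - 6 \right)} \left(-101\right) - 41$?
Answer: $16523$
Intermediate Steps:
$a{\left(K \right)} = - \frac{4 K}{3} - \frac{K^{2}}{3}$ ($a{\left(K \right)} = - \frac{\left(K^{2} + 3 K\right) + K}{3} = - \frac{K^{2} + 4 K}{3} = - \frac{4 K}{3} - \frac{K^{2}}{3}$)
$c{\left(W \right)} = W - 2 W \left(4 + 6 W\right)$ ($c{\left(W \right)} = W - \frac{6 W \left(4 + 6 W\right)}{3} = W - 2 W \left(4 + 6 W\right)$)
$c{\left(2 - 6 \right)} \left(-101\right) - 41 = \left(2 - 6\right) \left(-7 - 12 \left(2 - 6\right)\right) \left(-101\right) - 41 = - 4 \left(-7 - -48\right) \left(-101\right) - 41 = - 4 \left(-7 + 48\right) \left(-101\right) - 41 = \left(-4\right) 41 \left(-101\right) - 41 = \left(-164\right) \left(-101\right) - 41 = 16564 - 41 = 16523$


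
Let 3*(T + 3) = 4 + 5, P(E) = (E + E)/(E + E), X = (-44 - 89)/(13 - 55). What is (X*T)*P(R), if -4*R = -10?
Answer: 0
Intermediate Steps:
R = 5/2 (R = -¼*(-10) = 5/2 ≈ 2.5000)
X = 19/6 (X = -133/(-42) = -133*(-1/42) = 19/6 ≈ 3.1667)
P(E) = 1 (P(E) = (2*E)/((2*E)) = (2*E)*(1/(2*E)) = 1)
T = 0 (T = -3 + (4 + 5)/3 = -3 + (⅓)*9 = -3 + 3 = 0)
(X*T)*P(R) = ((19/6)*0)*1 = 0*1 = 0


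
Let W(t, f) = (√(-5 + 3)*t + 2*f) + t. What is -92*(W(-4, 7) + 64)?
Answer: -6808 + 368*I*√2 ≈ -6808.0 + 520.43*I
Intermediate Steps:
W(t, f) = t + 2*f + I*t*√2 (W(t, f) = (√(-2)*t + 2*f) + t = ((I*√2)*t + 2*f) + t = (I*t*√2 + 2*f) + t = (2*f + I*t*√2) + t = t + 2*f + I*t*√2)
-92*(W(-4, 7) + 64) = -92*((-4 + 2*7 + I*(-4)*√2) + 64) = -92*((-4 + 14 - 4*I*√2) + 64) = -92*((10 - 4*I*√2) + 64) = -92*(74 - 4*I*√2) = -6808 + 368*I*√2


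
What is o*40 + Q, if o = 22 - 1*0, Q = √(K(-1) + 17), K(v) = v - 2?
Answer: 880 + √14 ≈ 883.74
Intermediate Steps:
K(v) = -2 + v
Q = √14 (Q = √((-2 - 1) + 17) = √(-3 + 17) = √14 ≈ 3.7417)
o = 22 (o = 22 + 0 = 22)
o*40 + Q = 22*40 + √14 = 880 + √14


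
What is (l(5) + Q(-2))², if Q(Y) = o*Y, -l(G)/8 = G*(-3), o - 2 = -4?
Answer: 15376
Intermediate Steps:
o = -2 (o = 2 - 4 = -2)
l(G) = 24*G (l(G) = -8*G*(-3) = -(-24)*G = 24*G)
Q(Y) = -2*Y
(l(5) + Q(-2))² = (24*5 - 2*(-2))² = (120 + 4)² = 124² = 15376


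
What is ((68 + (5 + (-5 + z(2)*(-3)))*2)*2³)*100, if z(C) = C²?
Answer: 35200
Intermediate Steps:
((68 + (5 + (-5 + z(2)*(-3)))*2)*2³)*100 = ((68 + (5 + (-5 + 2²*(-3)))*2)*2³)*100 = ((68 + (5 + (-5 + 4*(-3)))*2)*8)*100 = ((68 + (5 + (-5 - 12))*2)*8)*100 = ((68 + (5 - 17)*2)*8)*100 = ((68 - 12*2)*8)*100 = ((68 - 24)*8)*100 = (44*8)*100 = 352*100 = 35200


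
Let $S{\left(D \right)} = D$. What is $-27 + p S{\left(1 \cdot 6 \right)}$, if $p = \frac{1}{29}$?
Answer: $- \frac{777}{29} \approx -26.793$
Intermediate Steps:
$p = \frac{1}{29} \approx 0.034483$
$-27 + p S{\left(1 \cdot 6 \right)} = -27 + \frac{1 \cdot 6}{29} = -27 + \frac{1}{29} \cdot 6 = -27 + \frac{6}{29} = - \frac{777}{29}$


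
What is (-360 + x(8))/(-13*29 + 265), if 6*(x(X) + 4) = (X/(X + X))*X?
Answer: 545/168 ≈ 3.2440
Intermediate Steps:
x(X) = -4 + X/12 (x(X) = -4 + ((X/(X + X))*X)/6 = -4 + ((X/((2*X)))*X)/6 = -4 + (((1/(2*X))*X)*X)/6 = -4 + (X/2)/6 = -4 + X/12)
(-360 + x(8))/(-13*29 + 265) = (-360 + (-4 + (1/12)*8))/(-13*29 + 265) = (-360 + (-4 + ⅔))/(-377 + 265) = (-360 - 10/3)/(-112) = -1090/3*(-1/112) = 545/168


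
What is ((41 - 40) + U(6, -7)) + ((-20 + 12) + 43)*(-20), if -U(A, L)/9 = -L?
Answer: -762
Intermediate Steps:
U(A, L) = 9*L (U(A, L) = -(-9)*L = 9*L)
((41 - 40) + U(6, -7)) + ((-20 + 12) + 43)*(-20) = ((41 - 40) + 9*(-7)) + ((-20 + 12) + 43)*(-20) = (1 - 63) + (-8 + 43)*(-20) = -62 + 35*(-20) = -62 - 700 = -762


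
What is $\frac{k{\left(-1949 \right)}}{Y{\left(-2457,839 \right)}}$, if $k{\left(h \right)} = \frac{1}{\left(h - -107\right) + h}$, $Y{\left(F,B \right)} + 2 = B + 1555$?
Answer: $- \frac{1}{9068072} \approx -1.1028 \cdot 10^{-7}$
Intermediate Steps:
$Y{\left(F,B \right)} = 1553 + B$ ($Y{\left(F,B \right)} = -2 + \left(B + 1555\right) = -2 + \left(1555 + B\right) = 1553 + B$)
$k{\left(h \right)} = \frac{1}{107 + 2 h}$ ($k{\left(h \right)} = \frac{1}{\left(h + 107\right) + h} = \frac{1}{\left(107 + h\right) + h} = \frac{1}{107 + 2 h}$)
$\frac{k{\left(-1949 \right)}}{Y{\left(-2457,839 \right)}} = \frac{1}{\left(107 + 2 \left(-1949\right)\right) \left(1553 + 839\right)} = \frac{1}{\left(107 - 3898\right) 2392} = \frac{1}{-3791} \cdot \frac{1}{2392} = \left(- \frac{1}{3791}\right) \frac{1}{2392} = - \frac{1}{9068072}$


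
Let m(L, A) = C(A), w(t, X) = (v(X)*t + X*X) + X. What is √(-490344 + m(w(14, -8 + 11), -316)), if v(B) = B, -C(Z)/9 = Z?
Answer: 50*I*√195 ≈ 698.21*I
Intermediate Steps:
C(Z) = -9*Z
w(t, X) = X + X² + X*t (w(t, X) = (X*t + X*X) + X = (X*t + X²) + X = (X² + X*t) + X = X + X² + X*t)
m(L, A) = -9*A
√(-490344 + m(w(14, -8 + 11), -316)) = √(-490344 - 9*(-316)) = √(-490344 + 2844) = √(-487500) = 50*I*√195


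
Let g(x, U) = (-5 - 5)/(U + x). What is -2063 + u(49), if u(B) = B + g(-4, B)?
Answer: -18128/9 ≈ -2014.2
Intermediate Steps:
g(x, U) = -10/(U + x)
u(B) = B - 10/(-4 + B) (u(B) = B - 10/(B - 4) = B - 10/(-4 + B))
-2063 + u(49) = -2063 + (-10 + 49*(-4 + 49))/(-4 + 49) = -2063 + (-10 + 49*45)/45 = -2063 + (-10 + 2205)/45 = -2063 + (1/45)*2195 = -2063 + 439/9 = -18128/9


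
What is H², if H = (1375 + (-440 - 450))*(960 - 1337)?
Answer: 33432294025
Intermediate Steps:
H = -182845 (H = (1375 - 890)*(-377) = 485*(-377) = -182845)
H² = (-182845)² = 33432294025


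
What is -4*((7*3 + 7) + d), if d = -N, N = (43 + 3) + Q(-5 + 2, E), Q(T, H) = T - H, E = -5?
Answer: 80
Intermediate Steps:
N = 48 (N = (43 + 3) + ((-5 + 2) - 1*(-5)) = 46 + (-3 + 5) = 46 + 2 = 48)
d = -48 (d = -1*48 = -48)
-4*((7*3 + 7) + d) = -4*((7*3 + 7) - 48) = -4*((21 + 7) - 48) = -4*(28 - 48) = -4*(-20) = 80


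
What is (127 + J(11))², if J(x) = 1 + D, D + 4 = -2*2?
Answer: 14400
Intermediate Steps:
D = -8 (D = -4 - 2*2 = -4 - 4 = -8)
J(x) = -7 (J(x) = 1 - 8 = -7)
(127 + J(11))² = (127 - 7)² = 120² = 14400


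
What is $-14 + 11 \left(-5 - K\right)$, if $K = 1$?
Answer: $-80$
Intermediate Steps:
$-14 + 11 \left(-5 - K\right) = -14 + 11 \left(-5 - 1\right) = -14 + 11 \left(-6\right) = -14 - 66 = -80$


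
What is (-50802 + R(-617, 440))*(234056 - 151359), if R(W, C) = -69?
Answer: -4206879087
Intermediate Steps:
(-50802 + R(-617, 440))*(234056 - 151359) = (-50802 - 69)*(234056 - 151359) = -50871*82697 = -4206879087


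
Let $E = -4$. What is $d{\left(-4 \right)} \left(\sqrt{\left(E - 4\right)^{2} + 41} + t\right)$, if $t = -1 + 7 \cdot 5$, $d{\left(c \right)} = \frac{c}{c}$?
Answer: $34 + \sqrt{105} \approx 44.247$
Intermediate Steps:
$d{\left(c \right)} = 1$
$t = 34$ ($t = -1 + 35 = 34$)
$d{\left(-4 \right)} \left(\sqrt{\left(E - 4\right)^{2} + 41} + t\right) = 1 \left(\sqrt{\left(-4 - 4\right)^{2} + 41} + 34\right) = 1 \left(\sqrt{\left(-8\right)^{2} + 41} + 34\right) = 1 \left(\sqrt{64 + 41} + 34\right) = 1 \left(\sqrt{105} + 34\right) = 1 \left(34 + \sqrt{105}\right) = 34 + \sqrt{105}$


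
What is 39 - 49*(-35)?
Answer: 1754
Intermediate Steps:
39 - 49*(-35) = 39 + 1715 = 1754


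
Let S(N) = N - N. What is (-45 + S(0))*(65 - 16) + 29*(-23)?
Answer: -2872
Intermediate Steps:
S(N) = 0
(-45 + S(0))*(65 - 16) + 29*(-23) = (-45 + 0)*(65 - 16) + 29*(-23) = -45*49 - 667 = -2205 - 667 = -2872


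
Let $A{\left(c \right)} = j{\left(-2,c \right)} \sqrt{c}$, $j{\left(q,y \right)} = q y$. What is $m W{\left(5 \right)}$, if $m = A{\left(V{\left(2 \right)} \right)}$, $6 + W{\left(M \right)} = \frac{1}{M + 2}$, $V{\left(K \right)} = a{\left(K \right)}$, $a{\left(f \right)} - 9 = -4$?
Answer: $\frac{410 \sqrt{5}}{7} \approx 130.97$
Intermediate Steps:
$a{\left(f \right)} = 5$ ($a{\left(f \right)} = 9 - 4 = 5$)
$V{\left(K \right)} = 5$
$W{\left(M \right)} = -6 + \frac{1}{2 + M}$ ($W{\left(M \right)} = -6 + \frac{1}{M + 2} = -6 + \frac{1}{2 + M}$)
$A{\left(c \right)} = - 2 c^{\frac{3}{2}}$ ($A{\left(c \right)} = - 2 c \sqrt{c} = - 2 c^{\frac{3}{2}}$)
$m = - 10 \sqrt{5}$ ($m = - 2 \cdot 5^{\frac{3}{2}} = - 2 \cdot 5 \sqrt{5} = - 10 \sqrt{5} \approx -22.361$)
$m W{\left(5 \right)} = - 10 \sqrt{5} \frac{-11 - 30}{2 + 5} = - 10 \sqrt{5} \frac{-11 - 30}{7} = - 10 \sqrt{5} \cdot \frac{1}{7} \left(-41\right) = - 10 \sqrt{5} \left(- \frac{41}{7}\right) = \frac{410 \sqrt{5}}{7}$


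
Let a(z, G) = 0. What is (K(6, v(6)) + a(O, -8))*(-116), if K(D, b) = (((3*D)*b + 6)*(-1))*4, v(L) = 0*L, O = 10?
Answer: 2784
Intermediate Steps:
v(L) = 0
K(D, b) = -24 - 12*D*b (K(D, b) = ((3*D*b + 6)*(-1))*4 = ((6 + 3*D*b)*(-1))*4 = (-6 - 3*D*b)*4 = -24 - 12*D*b)
(K(6, v(6)) + a(O, -8))*(-116) = ((-24 - 12*6*0) + 0)*(-116) = ((-24 + 0) + 0)*(-116) = (-24 + 0)*(-116) = -24*(-116) = 2784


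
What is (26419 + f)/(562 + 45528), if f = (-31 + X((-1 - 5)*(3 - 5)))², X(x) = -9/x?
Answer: 438833/737440 ≈ 0.59508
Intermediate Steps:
f = 16129/16 (f = (-31 - 9*1/((-1 - 5)*(3 - 5)))² = (-31 - 9/((-6*(-2))))² = (-31 - 9/12)² = (-31 - 9*1/12)² = (-31 - ¾)² = (-127/4)² = 16129/16 ≈ 1008.1)
(26419 + f)/(562 + 45528) = (26419 + 16129/16)/(562 + 45528) = (438833/16)/46090 = (438833/16)*(1/46090) = 438833/737440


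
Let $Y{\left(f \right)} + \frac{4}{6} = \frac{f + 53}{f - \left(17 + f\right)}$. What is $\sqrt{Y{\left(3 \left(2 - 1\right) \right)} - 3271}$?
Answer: $\frac{i \sqrt{8518173}}{51} \approx 57.227 i$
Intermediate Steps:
$Y{\left(f \right)} = - \frac{193}{51} - \frac{f}{17}$ ($Y{\left(f \right)} = - \frac{2}{3} + \frac{f + 53}{f - \left(17 + f\right)} = - \frac{2}{3} + \frac{53 + f}{-17} = - \frac{2}{3} + \left(53 + f\right) \left(- \frac{1}{17}\right) = - \frac{2}{3} - \left(\frac{53}{17} + \frac{f}{17}\right) = - \frac{193}{51} - \frac{f}{17}$)
$\sqrt{Y{\left(3 \left(2 - 1\right) \right)} - 3271} = \sqrt{\left(- \frac{193}{51} - \frac{3 \left(2 - 1\right)}{17}\right) - 3271} = \sqrt{\left(- \frac{193}{51} - \frac{3 \cdot 1}{17}\right) - 3271} = \sqrt{\left(- \frac{193}{51} - \frac{3}{17}\right) - 3271} = \sqrt{- \frac{202}{51} - 3271} = \sqrt{- \frac{167023}{51}} = \frac{i \sqrt{8518173}}{51}$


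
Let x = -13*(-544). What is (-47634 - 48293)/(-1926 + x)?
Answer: -95927/5146 ≈ -18.641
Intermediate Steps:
x = 7072
(-47634 - 48293)/(-1926 + x) = (-47634 - 48293)/(-1926 + 7072) = -95927/5146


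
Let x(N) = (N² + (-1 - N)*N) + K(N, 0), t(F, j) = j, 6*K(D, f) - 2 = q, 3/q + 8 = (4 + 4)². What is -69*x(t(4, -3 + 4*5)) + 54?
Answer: 134779/112 ≈ 1203.4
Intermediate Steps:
q = 3/56 (q = 3/(-8 + (4 + 4)²) = 3/(-8 + 8²) = 3/(-8 + 64) = 3/56 ≈ 0.053571)
K(D, f) = 115/336 (K(D, f) = ⅓ + (⅙)*(3/56) = ⅓ + 1/112 = 115/336)
x(N) = 115/336 + N² + N*(-1 - N) (x(N) = (N² + (-1 - N)*N) + 115/336 = (N² + N*(-1 - N)) + 115/336 = 115/336 + N² + N*(-1 - N))
-69*x(t(4, -3 + 4*5)) + 54 = -69*(115/336 - (-3 + 4*5)) + 54 = -69*(115/336 - (-3 + 20)) + 54 = -69*(115/336 - 1*17) + 54 = -69*(115/336 - 17) + 54 = -69*(-5597/336) + 54 = 128731/112 + 54 = 134779/112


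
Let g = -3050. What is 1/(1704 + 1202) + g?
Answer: -8863299/2906 ≈ -3050.0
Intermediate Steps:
1/(1704 + 1202) + g = 1/(1704 + 1202) - 3050 = 1/2906 - 3050 = -8863299/2906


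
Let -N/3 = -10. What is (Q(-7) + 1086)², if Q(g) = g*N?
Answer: 767376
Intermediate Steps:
N = 30 (N = -3*(-10) = 30)
Q(g) = 30*g (Q(g) = g*30 = 30*g)
(Q(-7) + 1086)² = (30*(-7) + 1086)² = (-210 + 1086)² = 876² = 767376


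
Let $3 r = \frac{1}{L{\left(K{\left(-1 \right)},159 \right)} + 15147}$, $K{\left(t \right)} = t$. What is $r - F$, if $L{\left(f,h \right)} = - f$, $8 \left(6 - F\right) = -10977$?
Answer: $- \frac{125255023}{90888} \approx -1378.1$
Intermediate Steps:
$F = \frac{11025}{8}$ ($F = 6 - - \frac{10977}{8} = 6 + \frac{10977}{8} = \frac{11025}{8} \approx 1378.1$)
$r = \frac{1}{45444}$ ($r = \frac{1}{3 \left(\left(-1\right) \left(-1\right) + 15147\right)} = \frac{1}{3 \left(1 + 15147\right)} = \frac{1}{3 \cdot 15148} = \frac{1}{3} \cdot \frac{1}{15148} = \frac{1}{45444} \approx 2.2005 \cdot 10^{-5}$)
$r - F = \frac{1}{45444} - \frac{11025}{8} = - \frac{125255023}{90888}$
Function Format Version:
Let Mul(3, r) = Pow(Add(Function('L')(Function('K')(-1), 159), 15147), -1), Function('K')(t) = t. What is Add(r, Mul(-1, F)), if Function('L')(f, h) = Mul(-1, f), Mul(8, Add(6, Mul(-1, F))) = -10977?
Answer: Rational(-125255023, 90888) ≈ -1378.1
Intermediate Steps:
F = Rational(11025, 8) (F = Add(6, Mul(Rational(-1, 8), -10977)) = Add(6, Rational(10977, 8)) = Rational(11025, 8) ≈ 1378.1)
r = Rational(1, 45444) (r = Mul(Rational(1, 3), Pow(Add(Mul(-1, -1), 15147), -1)) = Mul(Rational(1, 3), Pow(Add(1, 15147), -1)) = Mul(Rational(1, 3), Pow(15148, -1)) = Mul(Rational(1, 3), Rational(1, 15148)) = Rational(1, 45444) ≈ 2.2005e-5)
Add(r, Mul(-1, F)) = Add(Rational(1, 45444), Mul(-1, Rational(11025, 8))) = Add(Rational(1, 45444), Rational(-11025, 8)) = Rational(-125255023, 90888)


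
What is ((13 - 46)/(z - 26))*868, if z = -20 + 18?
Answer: 1023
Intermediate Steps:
z = -2
((13 - 46)/(z - 26))*868 = ((13 - 46)/(-2 - 26))*868 = -33/(-28)*868 = -33*(-1/28)*868 = (33/28)*868 = 1023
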